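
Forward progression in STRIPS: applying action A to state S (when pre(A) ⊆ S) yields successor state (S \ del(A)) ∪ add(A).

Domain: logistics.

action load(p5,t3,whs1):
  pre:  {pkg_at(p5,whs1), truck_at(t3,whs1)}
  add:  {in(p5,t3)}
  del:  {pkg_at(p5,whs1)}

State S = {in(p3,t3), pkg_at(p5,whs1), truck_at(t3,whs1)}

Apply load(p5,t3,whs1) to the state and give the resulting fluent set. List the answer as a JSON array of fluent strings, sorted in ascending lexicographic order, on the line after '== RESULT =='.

Progress:
  pre ⊆ S: {pkg_at(p5,whs1), truck_at(t3,whs1)} ⊆ S  — applicable
  S \ del = {in(p3,t3), truck_at(t3,whs1)}
  ∪ add   = {in(p3,t3), in(p5,t3), truck_at(t3,whs1)}

== RESULT ==
["in(p3,t3)", "in(p5,t3)", "truck_at(t3,whs1)"]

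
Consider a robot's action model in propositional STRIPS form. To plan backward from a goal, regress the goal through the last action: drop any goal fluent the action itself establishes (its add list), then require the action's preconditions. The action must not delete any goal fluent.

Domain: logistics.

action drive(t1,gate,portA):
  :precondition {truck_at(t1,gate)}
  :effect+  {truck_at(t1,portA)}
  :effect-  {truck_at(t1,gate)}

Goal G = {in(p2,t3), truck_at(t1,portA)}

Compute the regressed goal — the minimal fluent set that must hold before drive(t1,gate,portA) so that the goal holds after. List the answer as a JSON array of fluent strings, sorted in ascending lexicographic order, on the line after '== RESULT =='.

Compute (G \ add) ∪ pre:
  G ∩ del = {}  (empty — regression defined)
  G \ add = {in(p2,t3), truck_at(t1,portA)} \ {truck_at(t1,portA)} = {in(p2,t3)}
  ∪ pre   = {in(p2,t3)} ∪ {truck_at(t1,gate)}
          = {in(p2,t3), truck_at(t1,gate)}

== RESULT ==
["in(p2,t3)", "truck_at(t1,gate)"]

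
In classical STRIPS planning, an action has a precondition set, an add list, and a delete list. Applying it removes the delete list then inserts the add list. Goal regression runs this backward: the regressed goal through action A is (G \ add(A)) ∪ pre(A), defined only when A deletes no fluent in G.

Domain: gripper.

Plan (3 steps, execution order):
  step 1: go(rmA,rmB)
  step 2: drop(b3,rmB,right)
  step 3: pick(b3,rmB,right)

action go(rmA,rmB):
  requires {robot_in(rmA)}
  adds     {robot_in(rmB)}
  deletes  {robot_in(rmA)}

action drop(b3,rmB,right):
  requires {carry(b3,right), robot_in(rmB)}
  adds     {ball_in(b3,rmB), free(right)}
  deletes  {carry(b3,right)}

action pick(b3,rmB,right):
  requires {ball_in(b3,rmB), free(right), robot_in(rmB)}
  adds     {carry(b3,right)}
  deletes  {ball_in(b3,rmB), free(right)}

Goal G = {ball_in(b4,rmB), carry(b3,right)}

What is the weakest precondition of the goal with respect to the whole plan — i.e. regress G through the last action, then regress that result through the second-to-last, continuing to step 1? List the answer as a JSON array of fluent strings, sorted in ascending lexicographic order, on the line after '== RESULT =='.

Work backward from the goal:
  through step 3 (pick(b3,rmB,right)): drop {carry(b3,right)}, keep {ball_in(b4,rmB)}, require {ball_in(b3,rmB), free(right), robot_in(rmB)}
    → {ball_in(b3,rmB), ball_in(b4,rmB), free(right), robot_in(rmB)}
  through step 2 (drop(b3,rmB,right)): drop {ball_in(b3,rmB), free(right)}, keep {ball_in(b4,rmB), robot_in(rmB)}, require {carry(b3,right), robot_in(rmB)}
    → {ball_in(b4,rmB), carry(b3,right), robot_in(rmB)}
  through step 1 (go(rmA,rmB)): drop {robot_in(rmB)}, keep {ball_in(b4,rmB), carry(b3,right)}, require {robot_in(rmA)}
    → {ball_in(b4,rmB), carry(b3,right), robot_in(rmA)}

== RESULT ==
["ball_in(b4,rmB)", "carry(b3,right)", "robot_in(rmA)"]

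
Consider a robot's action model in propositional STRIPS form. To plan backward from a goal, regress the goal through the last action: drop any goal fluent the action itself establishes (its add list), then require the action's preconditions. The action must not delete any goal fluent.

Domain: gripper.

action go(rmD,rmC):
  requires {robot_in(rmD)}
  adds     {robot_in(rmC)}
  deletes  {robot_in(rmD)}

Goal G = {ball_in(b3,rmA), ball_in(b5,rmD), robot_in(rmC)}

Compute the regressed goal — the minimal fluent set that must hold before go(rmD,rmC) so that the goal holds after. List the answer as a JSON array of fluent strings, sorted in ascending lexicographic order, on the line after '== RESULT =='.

Regress:
  G ∩ del = {}  (empty — regression defined)
  G \ add = {ball_in(b3,rmA), ball_in(b5,rmD), robot_in(rmC)} \ {robot_in(rmC)} = {ball_in(b3,rmA), ball_in(b5,rmD)}
  ∪ pre   = {ball_in(b3,rmA), ball_in(b5,rmD)} ∪ {robot_in(rmD)}
          = {ball_in(b3,rmA), ball_in(b5,rmD), robot_in(rmD)}

== RESULT ==
["ball_in(b3,rmA)", "ball_in(b5,rmD)", "robot_in(rmD)"]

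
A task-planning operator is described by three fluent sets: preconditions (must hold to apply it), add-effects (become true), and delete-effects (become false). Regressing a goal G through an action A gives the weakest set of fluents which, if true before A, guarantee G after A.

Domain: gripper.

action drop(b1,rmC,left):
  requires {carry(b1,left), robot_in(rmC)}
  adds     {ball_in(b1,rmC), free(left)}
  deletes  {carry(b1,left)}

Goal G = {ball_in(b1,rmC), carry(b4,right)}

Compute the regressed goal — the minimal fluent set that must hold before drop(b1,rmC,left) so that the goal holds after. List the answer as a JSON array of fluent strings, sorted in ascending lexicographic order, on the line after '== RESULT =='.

Compute (G \ add) ∪ pre:
  G ∩ del = {}  (empty — regression defined)
  G \ add = {ball_in(b1,rmC), carry(b4,right)} \ {ball_in(b1,rmC), free(left)} = {carry(b4,right)}
  ∪ pre   = {carry(b4,right)} ∪ {carry(b1,left), robot_in(rmC)}
          = {carry(b1,left), carry(b4,right), robot_in(rmC)}

== RESULT ==
["carry(b1,left)", "carry(b4,right)", "robot_in(rmC)"]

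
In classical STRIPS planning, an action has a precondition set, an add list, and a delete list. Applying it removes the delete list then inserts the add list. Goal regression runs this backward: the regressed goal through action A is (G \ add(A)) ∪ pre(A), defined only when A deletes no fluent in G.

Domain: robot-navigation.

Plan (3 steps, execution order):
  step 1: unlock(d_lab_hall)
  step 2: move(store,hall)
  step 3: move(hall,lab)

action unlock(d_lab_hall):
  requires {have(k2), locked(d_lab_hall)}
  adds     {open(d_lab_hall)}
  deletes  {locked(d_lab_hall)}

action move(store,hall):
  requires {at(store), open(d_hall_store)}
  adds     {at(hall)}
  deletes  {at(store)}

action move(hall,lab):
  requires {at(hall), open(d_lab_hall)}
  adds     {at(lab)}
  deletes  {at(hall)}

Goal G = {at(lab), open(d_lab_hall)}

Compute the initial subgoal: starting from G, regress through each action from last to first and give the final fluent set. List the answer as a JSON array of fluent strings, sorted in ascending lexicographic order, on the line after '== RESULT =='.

Work backward from the goal:
  through step 3 (move(hall,lab)): drop {at(lab)}, keep {open(d_lab_hall)}, require {at(hall), open(d_lab_hall)}
    → {at(hall), open(d_lab_hall)}
  through step 2 (move(store,hall)): drop {at(hall)}, keep {open(d_lab_hall)}, require {at(store), open(d_hall_store)}
    → {at(store), open(d_hall_store), open(d_lab_hall)}
  through step 1 (unlock(d_lab_hall)): drop {open(d_lab_hall)}, keep {at(store), open(d_hall_store)}, require {have(k2), locked(d_lab_hall)}
    → {at(store), have(k2), locked(d_lab_hall), open(d_hall_store)}

== RESULT ==
["at(store)", "have(k2)", "locked(d_lab_hall)", "open(d_hall_store)"]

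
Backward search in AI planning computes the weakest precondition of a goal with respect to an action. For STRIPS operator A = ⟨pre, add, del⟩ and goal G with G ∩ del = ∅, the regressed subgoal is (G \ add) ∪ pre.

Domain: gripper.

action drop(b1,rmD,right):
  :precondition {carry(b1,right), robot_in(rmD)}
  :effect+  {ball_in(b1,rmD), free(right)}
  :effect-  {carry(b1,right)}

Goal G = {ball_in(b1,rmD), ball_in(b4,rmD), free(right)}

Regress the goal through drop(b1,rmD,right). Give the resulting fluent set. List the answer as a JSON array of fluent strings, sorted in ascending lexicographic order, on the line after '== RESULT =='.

Compute (G \ add) ∪ pre:
  G ∩ del = {}  (empty — regression defined)
  G \ add = {ball_in(b1,rmD), ball_in(b4,rmD), free(right)} \ {ball_in(b1,rmD), free(right)} = {ball_in(b4,rmD)}
  ∪ pre   = {ball_in(b4,rmD)} ∪ {carry(b1,right), robot_in(rmD)}
          = {ball_in(b4,rmD), carry(b1,right), robot_in(rmD)}

== RESULT ==
["ball_in(b4,rmD)", "carry(b1,right)", "robot_in(rmD)"]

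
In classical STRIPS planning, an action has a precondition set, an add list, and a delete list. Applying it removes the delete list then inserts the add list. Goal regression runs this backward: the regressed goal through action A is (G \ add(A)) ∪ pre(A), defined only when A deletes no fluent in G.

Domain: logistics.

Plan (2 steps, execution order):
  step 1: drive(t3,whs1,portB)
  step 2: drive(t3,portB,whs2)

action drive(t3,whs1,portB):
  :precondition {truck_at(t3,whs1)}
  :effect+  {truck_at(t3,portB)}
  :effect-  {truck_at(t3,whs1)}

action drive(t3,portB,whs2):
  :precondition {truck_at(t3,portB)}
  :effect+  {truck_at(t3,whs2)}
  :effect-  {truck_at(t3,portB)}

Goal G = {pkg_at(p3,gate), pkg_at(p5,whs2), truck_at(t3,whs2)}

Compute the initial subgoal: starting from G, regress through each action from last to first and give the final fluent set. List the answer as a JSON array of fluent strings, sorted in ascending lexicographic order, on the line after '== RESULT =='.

Work backward from the goal:
  through step 2 (drive(t3,portB,whs2)): drop {truck_at(t3,whs2)}, keep {pkg_at(p3,gate), pkg_at(p5,whs2)}, require {truck_at(t3,portB)}
    → {pkg_at(p3,gate), pkg_at(p5,whs2), truck_at(t3,portB)}
  through step 1 (drive(t3,whs1,portB)): drop {truck_at(t3,portB)}, keep {pkg_at(p3,gate), pkg_at(p5,whs2)}, require {truck_at(t3,whs1)}
    → {pkg_at(p3,gate), pkg_at(p5,whs2), truck_at(t3,whs1)}

== RESULT ==
["pkg_at(p3,gate)", "pkg_at(p5,whs2)", "truck_at(t3,whs1)"]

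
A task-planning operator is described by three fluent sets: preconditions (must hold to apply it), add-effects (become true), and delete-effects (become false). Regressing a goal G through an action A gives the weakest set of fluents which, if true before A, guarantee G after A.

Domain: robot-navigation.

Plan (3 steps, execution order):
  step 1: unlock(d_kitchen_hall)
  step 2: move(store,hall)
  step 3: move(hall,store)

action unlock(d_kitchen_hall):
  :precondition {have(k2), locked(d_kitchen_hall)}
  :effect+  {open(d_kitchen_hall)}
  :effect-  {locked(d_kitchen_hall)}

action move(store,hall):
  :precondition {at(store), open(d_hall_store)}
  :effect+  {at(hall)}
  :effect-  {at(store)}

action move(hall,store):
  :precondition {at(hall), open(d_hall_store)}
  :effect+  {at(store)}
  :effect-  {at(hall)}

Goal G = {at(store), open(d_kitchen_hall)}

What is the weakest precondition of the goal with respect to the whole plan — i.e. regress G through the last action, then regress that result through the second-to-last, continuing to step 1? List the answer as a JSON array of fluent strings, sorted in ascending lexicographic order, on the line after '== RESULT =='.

Regress step by step:
  through step 3 (move(hall,store)): drop {at(store)}, keep {open(d_kitchen_hall)}, require {at(hall), open(d_hall_store)}
    → {at(hall), open(d_hall_store), open(d_kitchen_hall)}
  through step 2 (move(store,hall)): drop {at(hall)}, keep {open(d_hall_store), open(d_kitchen_hall)}, require {at(store), open(d_hall_store)}
    → {at(store), open(d_hall_store), open(d_kitchen_hall)}
  through step 1 (unlock(d_kitchen_hall)): drop {open(d_kitchen_hall)}, keep {at(store), open(d_hall_store)}, require {have(k2), locked(d_kitchen_hall)}
    → {at(store), have(k2), locked(d_kitchen_hall), open(d_hall_store)}

== RESULT ==
["at(store)", "have(k2)", "locked(d_kitchen_hall)", "open(d_hall_store)"]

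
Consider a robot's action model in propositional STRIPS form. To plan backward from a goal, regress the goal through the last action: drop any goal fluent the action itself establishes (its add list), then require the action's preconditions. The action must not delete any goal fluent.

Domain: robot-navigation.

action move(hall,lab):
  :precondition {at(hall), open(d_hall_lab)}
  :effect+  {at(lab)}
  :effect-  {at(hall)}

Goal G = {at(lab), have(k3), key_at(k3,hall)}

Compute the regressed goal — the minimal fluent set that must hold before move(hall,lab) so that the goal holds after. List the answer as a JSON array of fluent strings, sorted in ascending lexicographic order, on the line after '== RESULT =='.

Compute (G \ add) ∪ pre:
  G ∩ del = {}  (empty — regression defined)
  G \ add = {at(lab), have(k3), key_at(k3,hall)} \ {at(lab)} = {have(k3), key_at(k3,hall)}
  ∪ pre   = {have(k3), key_at(k3,hall)} ∪ {at(hall), open(d_hall_lab)}
          = {at(hall), have(k3), key_at(k3,hall), open(d_hall_lab)}

== RESULT ==
["at(hall)", "have(k3)", "key_at(k3,hall)", "open(d_hall_lab)"]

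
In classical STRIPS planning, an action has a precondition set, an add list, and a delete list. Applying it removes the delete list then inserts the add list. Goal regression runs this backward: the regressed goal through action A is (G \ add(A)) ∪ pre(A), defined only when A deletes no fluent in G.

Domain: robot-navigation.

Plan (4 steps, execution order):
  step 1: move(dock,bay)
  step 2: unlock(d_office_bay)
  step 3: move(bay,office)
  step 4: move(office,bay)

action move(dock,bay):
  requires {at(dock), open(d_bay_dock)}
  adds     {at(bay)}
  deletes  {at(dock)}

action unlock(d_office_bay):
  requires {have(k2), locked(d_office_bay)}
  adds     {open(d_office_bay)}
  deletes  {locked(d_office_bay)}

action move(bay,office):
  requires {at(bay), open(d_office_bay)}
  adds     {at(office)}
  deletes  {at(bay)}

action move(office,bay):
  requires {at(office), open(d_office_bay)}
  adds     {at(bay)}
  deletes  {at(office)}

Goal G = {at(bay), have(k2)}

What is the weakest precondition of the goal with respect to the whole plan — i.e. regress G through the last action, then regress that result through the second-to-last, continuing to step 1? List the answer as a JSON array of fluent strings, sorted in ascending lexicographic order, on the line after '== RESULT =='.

Regress step by step:
  through step 4 (move(office,bay)): drop {at(bay)}, keep {have(k2)}, require {at(office), open(d_office_bay)}
    → {at(office), have(k2), open(d_office_bay)}
  through step 3 (move(bay,office)): drop {at(office)}, keep {have(k2), open(d_office_bay)}, require {at(bay), open(d_office_bay)}
    → {at(bay), have(k2), open(d_office_bay)}
  through step 2 (unlock(d_office_bay)): drop {open(d_office_bay)}, keep {at(bay), have(k2)}, require {have(k2), locked(d_office_bay)}
    → {at(bay), have(k2), locked(d_office_bay)}
  through step 1 (move(dock,bay)): drop {at(bay)}, keep {have(k2), locked(d_office_bay)}, require {at(dock), open(d_bay_dock)}
    → {at(dock), have(k2), locked(d_office_bay), open(d_bay_dock)}

== RESULT ==
["at(dock)", "have(k2)", "locked(d_office_bay)", "open(d_bay_dock)"]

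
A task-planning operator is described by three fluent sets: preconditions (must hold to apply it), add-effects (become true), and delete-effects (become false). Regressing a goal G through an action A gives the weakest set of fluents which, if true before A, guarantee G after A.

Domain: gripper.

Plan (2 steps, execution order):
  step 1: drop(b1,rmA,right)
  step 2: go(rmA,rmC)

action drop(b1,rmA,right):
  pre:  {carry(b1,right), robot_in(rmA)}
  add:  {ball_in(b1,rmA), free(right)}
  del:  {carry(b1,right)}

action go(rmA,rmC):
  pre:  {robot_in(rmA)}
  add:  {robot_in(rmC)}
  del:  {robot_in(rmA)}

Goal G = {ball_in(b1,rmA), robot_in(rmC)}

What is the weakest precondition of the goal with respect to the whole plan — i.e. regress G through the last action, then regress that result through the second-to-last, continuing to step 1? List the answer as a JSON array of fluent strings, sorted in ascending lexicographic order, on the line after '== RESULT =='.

Regress step by step:
  through step 2 (go(rmA,rmC)): drop {robot_in(rmC)}, keep {ball_in(b1,rmA)}, require {robot_in(rmA)}
    → {ball_in(b1,rmA), robot_in(rmA)}
  through step 1 (drop(b1,rmA,right)): drop {ball_in(b1,rmA)}, keep {robot_in(rmA)}, require {carry(b1,right), robot_in(rmA)}
    → {carry(b1,right), robot_in(rmA)}

== RESULT ==
["carry(b1,right)", "robot_in(rmA)"]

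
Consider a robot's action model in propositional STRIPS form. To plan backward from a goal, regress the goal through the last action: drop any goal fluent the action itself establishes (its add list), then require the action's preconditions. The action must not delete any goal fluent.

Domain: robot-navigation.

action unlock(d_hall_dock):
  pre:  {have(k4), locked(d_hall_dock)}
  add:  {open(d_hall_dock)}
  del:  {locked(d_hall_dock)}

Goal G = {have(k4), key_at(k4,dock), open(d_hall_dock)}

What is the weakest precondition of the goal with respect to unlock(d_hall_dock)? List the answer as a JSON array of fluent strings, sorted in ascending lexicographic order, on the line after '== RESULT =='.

Compute (G \ add) ∪ pre:
  G ∩ del = {}  (empty — regression defined)
  G \ add = {have(k4), key_at(k4,dock), open(d_hall_dock)} \ {open(d_hall_dock)} = {have(k4), key_at(k4,dock)}
  ∪ pre   = {have(k4), key_at(k4,dock)} ∪ {have(k4), locked(d_hall_dock)}
          = {have(k4), key_at(k4,dock), locked(d_hall_dock)}

== RESULT ==
["have(k4)", "key_at(k4,dock)", "locked(d_hall_dock)"]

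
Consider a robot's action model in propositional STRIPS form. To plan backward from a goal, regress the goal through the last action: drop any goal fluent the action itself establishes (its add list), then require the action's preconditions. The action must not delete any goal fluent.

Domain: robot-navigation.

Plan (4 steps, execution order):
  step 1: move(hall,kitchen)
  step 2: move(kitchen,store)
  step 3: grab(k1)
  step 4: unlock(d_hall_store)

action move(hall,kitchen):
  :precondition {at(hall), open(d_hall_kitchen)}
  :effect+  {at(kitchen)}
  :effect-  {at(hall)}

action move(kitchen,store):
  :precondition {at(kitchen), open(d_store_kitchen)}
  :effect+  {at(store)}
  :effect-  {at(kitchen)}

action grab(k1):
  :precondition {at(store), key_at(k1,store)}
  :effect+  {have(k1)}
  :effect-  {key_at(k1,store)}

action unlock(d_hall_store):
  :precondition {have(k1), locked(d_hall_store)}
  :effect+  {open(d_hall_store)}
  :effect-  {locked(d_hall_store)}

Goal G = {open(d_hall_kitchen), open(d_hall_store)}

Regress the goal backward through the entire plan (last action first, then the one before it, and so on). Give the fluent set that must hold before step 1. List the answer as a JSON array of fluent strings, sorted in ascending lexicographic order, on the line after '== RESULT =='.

Regress step by step:
  through step 4 (unlock(d_hall_store)): drop {open(d_hall_store)}, keep {open(d_hall_kitchen)}, require {have(k1), locked(d_hall_store)}
    → {have(k1), locked(d_hall_store), open(d_hall_kitchen)}
  through step 3 (grab(k1)): drop {have(k1)}, keep {locked(d_hall_store), open(d_hall_kitchen)}, require {at(store), key_at(k1,store)}
    → {at(store), key_at(k1,store), locked(d_hall_store), open(d_hall_kitchen)}
  through step 2 (move(kitchen,store)): drop {at(store)}, keep {key_at(k1,store), locked(d_hall_store), open(d_hall_kitchen)}, require {at(kitchen), open(d_store_kitchen)}
    → {at(kitchen), key_at(k1,store), locked(d_hall_store), open(d_hall_kitchen), open(d_store_kitchen)}
  through step 1 (move(hall,kitchen)): drop {at(kitchen)}, keep {key_at(k1,store), locked(d_hall_store), open(d_hall_kitchen), open(d_store_kitchen)}, require {at(hall), open(d_hall_kitchen)}
    → {at(hall), key_at(k1,store), locked(d_hall_store), open(d_hall_kitchen), open(d_store_kitchen)}

== RESULT ==
["at(hall)", "key_at(k1,store)", "locked(d_hall_store)", "open(d_hall_kitchen)", "open(d_store_kitchen)"]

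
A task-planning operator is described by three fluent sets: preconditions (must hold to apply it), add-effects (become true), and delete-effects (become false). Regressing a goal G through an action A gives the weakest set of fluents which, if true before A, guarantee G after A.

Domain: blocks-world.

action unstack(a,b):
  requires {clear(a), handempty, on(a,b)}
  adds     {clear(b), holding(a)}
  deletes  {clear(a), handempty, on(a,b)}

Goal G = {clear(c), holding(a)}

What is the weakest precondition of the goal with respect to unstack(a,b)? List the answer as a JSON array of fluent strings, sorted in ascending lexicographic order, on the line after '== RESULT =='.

Regress:
  G ∩ del = {}  (empty — regression defined)
  G \ add = {clear(c), holding(a)} \ {clear(b), holding(a)} = {clear(c)}
  ∪ pre   = {clear(c)} ∪ {clear(a), handempty, on(a,b)}
          = {clear(a), clear(c), handempty, on(a,b)}

== RESULT ==
["clear(a)", "clear(c)", "handempty", "on(a,b)"]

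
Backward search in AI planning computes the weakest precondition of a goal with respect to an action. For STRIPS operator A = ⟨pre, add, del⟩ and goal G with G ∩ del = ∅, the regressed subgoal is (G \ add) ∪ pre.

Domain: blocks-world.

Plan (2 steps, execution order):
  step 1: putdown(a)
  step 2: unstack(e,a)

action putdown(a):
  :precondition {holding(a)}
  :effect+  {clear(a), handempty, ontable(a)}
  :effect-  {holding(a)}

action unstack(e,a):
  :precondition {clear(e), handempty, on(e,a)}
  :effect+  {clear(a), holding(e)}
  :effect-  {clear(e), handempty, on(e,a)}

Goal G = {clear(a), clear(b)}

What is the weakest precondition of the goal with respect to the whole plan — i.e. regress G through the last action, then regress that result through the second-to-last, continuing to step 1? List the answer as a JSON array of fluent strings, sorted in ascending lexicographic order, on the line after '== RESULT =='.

Work backward from the goal:
  through step 2 (unstack(e,a)): drop {clear(a)}, keep {clear(b)}, require {clear(e), handempty, on(e,a)}
    → {clear(b), clear(e), handempty, on(e,a)}
  through step 1 (putdown(a)): drop {handempty}, keep {clear(b), clear(e), on(e,a)}, require {holding(a)}
    → {clear(b), clear(e), holding(a), on(e,a)}

== RESULT ==
["clear(b)", "clear(e)", "holding(a)", "on(e,a)"]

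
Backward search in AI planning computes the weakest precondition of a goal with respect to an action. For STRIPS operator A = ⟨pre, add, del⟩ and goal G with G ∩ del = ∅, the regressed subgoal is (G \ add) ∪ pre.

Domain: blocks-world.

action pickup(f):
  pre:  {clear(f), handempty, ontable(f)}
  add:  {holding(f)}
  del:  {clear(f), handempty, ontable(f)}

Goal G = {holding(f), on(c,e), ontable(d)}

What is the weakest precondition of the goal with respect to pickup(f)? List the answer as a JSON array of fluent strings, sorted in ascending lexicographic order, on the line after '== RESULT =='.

Compute (G \ add) ∪ pre:
  G ∩ del = {}  (empty — regression defined)
  G \ add = {holding(f), on(c,e), ontable(d)} \ {holding(f)} = {on(c,e), ontable(d)}
  ∪ pre   = {on(c,e), ontable(d)} ∪ {clear(f), handempty, ontable(f)}
          = {clear(f), handempty, on(c,e), ontable(d), ontable(f)}

== RESULT ==
["clear(f)", "handempty", "on(c,e)", "ontable(d)", "ontable(f)"]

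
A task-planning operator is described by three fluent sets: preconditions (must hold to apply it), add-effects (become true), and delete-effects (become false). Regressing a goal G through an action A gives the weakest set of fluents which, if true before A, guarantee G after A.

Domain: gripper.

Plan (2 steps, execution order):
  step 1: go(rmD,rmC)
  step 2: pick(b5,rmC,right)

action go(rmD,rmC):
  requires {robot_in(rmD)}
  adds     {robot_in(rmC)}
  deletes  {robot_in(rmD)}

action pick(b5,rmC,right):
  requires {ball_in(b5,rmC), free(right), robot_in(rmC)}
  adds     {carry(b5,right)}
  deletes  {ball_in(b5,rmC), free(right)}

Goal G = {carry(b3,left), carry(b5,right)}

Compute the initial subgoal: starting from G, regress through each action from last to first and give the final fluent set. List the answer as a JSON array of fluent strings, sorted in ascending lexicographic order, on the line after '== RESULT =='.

Regress step by step:
  through step 2 (pick(b5,rmC,right)): drop {carry(b5,right)}, keep {carry(b3,left)}, require {ball_in(b5,rmC), free(right), robot_in(rmC)}
    → {ball_in(b5,rmC), carry(b3,left), free(right), robot_in(rmC)}
  through step 1 (go(rmD,rmC)): drop {robot_in(rmC)}, keep {ball_in(b5,rmC), carry(b3,left), free(right)}, require {robot_in(rmD)}
    → {ball_in(b5,rmC), carry(b3,left), free(right), robot_in(rmD)}

== RESULT ==
["ball_in(b5,rmC)", "carry(b3,left)", "free(right)", "robot_in(rmD)"]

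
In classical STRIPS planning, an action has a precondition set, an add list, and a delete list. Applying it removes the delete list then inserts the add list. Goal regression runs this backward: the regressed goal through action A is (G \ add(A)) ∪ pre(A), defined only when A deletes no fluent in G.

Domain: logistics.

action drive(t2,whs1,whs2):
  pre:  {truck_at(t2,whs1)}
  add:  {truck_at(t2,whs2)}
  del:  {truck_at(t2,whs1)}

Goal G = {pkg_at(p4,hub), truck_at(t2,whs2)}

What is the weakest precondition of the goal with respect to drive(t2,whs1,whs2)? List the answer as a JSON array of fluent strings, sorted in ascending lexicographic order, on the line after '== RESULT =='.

Compute (G \ add) ∪ pre:
  G ∩ del = {}  (empty — regression defined)
  G \ add = {pkg_at(p4,hub), truck_at(t2,whs2)} \ {truck_at(t2,whs2)} = {pkg_at(p4,hub)}
  ∪ pre   = {pkg_at(p4,hub)} ∪ {truck_at(t2,whs1)}
          = {pkg_at(p4,hub), truck_at(t2,whs1)}

== RESULT ==
["pkg_at(p4,hub)", "truck_at(t2,whs1)"]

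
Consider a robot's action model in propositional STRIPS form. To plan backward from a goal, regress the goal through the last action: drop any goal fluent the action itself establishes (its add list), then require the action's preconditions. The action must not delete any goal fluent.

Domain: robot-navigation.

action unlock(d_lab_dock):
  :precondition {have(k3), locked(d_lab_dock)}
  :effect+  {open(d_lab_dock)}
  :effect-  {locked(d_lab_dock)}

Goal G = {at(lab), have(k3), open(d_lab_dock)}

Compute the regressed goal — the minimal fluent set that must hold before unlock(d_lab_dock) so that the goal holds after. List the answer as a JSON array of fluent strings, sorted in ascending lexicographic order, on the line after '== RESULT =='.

Compute (G \ add) ∪ pre:
  G ∩ del = {}  (empty — regression defined)
  G \ add = {at(lab), have(k3), open(d_lab_dock)} \ {open(d_lab_dock)} = {at(lab), have(k3)}
  ∪ pre   = {at(lab), have(k3)} ∪ {have(k3), locked(d_lab_dock)}
          = {at(lab), have(k3), locked(d_lab_dock)}

== RESULT ==
["at(lab)", "have(k3)", "locked(d_lab_dock)"]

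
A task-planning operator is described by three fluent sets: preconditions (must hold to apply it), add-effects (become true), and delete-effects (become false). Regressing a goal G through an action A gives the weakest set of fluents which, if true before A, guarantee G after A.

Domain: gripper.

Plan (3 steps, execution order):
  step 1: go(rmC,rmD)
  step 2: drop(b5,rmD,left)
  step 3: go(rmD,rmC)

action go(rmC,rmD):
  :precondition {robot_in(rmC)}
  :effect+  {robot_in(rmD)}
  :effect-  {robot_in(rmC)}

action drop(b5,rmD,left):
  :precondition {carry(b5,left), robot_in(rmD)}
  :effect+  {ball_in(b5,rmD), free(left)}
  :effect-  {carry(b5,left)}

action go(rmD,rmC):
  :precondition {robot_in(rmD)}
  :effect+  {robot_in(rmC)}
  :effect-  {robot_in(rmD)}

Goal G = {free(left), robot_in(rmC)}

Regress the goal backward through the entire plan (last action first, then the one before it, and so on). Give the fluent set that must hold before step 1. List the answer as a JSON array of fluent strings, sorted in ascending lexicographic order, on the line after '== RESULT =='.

Work backward from the goal:
  through step 3 (go(rmD,rmC)): drop {robot_in(rmC)}, keep {free(left)}, require {robot_in(rmD)}
    → {free(left), robot_in(rmD)}
  through step 2 (drop(b5,rmD,left)): drop {free(left)}, keep {robot_in(rmD)}, require {carry(b5,left), robot_in(rmD)}
    → {carry(b5,left), robot_in(rmD)}
  through step 1 (go(rmC,rmD)): drop {robot_in(rmD)}, keep {carry(b5,left)}, require {robot_in(rmC)}
    → {carry(b5,left), robot_in(rmC)}

== RESULT ==
["carry(b5,left)", "robot_in(rmC)"]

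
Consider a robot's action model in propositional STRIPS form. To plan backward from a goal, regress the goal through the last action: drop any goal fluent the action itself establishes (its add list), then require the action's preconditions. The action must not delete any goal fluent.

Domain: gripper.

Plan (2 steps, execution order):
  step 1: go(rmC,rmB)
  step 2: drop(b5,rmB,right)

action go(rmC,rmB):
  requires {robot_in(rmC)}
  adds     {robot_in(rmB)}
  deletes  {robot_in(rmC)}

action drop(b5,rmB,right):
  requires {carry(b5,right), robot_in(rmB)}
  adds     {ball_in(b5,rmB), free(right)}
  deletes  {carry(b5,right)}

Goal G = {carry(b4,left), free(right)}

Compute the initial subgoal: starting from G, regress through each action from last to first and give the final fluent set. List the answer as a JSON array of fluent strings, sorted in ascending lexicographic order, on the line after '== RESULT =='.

Work backward from the goal:
  through step 2 (drop(b5,rmB,right)): drop {free(right)}, keep {carry(b4,left)}, require {carry(b5,right), robot_in(rmB)}
    → {carry(b4,left), carry(b5,right), robot_in(rmB)}
  through step 1 (go(rmC,rmB)): drop {robot_in(rmB)}, keep {carry(b4,left), carry(b5,right)}, require {robot_in(rmC)}
    → {carry(b4,left), carry(b5,right), robot_in(rmC)}

== RESULT ==
["carry(b4,left)", "carry(b5,right)", "robot_in(rmC)"]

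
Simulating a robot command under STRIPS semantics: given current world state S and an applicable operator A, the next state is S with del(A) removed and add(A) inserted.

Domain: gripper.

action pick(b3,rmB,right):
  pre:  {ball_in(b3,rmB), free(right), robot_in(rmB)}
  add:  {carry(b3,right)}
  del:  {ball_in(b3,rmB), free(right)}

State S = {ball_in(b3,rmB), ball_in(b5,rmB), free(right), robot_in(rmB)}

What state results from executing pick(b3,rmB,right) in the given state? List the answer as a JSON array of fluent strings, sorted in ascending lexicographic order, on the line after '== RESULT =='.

Progress:
  pre ⊆ S: {ball_in(b3,rmB), free(right), robot_in(rmB)} ⊆ S  — applicable
  S \ del = {ball_in(b5,rmB), robot_in(rmB)}
  ∪ add   = {ball_in(b5,rmB), carry(b3,right), robot_in(rmB)}

== RESULT ==
["ball_in(b5,rmB)", "carry(b3,right)", "robot_in(rmB)"]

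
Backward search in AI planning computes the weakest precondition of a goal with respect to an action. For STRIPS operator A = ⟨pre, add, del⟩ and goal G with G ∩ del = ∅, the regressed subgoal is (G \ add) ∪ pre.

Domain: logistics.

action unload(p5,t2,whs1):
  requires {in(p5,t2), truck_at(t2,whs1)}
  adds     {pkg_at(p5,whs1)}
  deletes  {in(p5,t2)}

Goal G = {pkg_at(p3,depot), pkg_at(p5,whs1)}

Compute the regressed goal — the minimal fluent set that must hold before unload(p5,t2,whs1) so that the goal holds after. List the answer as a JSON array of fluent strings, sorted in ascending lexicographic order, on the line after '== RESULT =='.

Compute (G \ add) ∪ pre:
  G ∩ del = {}  (empty — regression defined)
  G \ add = {pkg_at(p3,depot), pkg_at(p5,whs1)} \ {pkg_at(p5,whs1)} = {pkg_at(p3,depot)}
  ∪ pre   = {pkg_at(p3,depot)} ∪ {in(p5,t2), truck_at(t2,whs1)}
          = {in(p5,t2), pkg_at(p3,depot), truck_at(t2,whs1)}

== RESULT ==
["in(p5,t2)", "pkg_at(p3,depot)", "truck_at(t2,whs1)"]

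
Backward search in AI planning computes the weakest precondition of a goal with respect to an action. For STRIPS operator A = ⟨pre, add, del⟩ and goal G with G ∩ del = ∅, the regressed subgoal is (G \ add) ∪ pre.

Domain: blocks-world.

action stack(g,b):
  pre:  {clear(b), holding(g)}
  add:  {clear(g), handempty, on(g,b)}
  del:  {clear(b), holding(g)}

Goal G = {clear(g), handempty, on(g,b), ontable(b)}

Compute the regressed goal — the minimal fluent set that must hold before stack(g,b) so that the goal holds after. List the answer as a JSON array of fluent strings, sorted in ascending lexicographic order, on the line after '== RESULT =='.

Regress:
  G ∩ del = {}  (empty — regression defined)
  G \ add = {clear(g), handempty, on(g,b), ontable(b)} \ {clear(g), handempty, on(g,b)} = {ontable(b)}
  ∪ pre   = {ontable(b)} ∪ {clear(b), holding(g)}
          = {clear(b), holding(g), ontable(b)}

== RESULT ==
["clear(b)", "holding(g)", "ontable(b)"]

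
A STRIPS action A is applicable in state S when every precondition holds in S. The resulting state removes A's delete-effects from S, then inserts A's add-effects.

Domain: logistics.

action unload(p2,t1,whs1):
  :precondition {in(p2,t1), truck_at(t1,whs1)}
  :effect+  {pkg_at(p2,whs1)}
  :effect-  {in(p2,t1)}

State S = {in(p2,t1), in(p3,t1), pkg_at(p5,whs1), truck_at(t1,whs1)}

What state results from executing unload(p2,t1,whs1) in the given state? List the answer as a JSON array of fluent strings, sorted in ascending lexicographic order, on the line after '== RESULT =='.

Progress:
  pre ⊆ S: {in(p2,t1), truck_at(t1,whs1)} ⊆ S  — applicable
  S \ del = {in(p3,t1), pkg_at(p5,whs1), truck_at(t1,whs1)}
  ∪ add   = {in(p3,t1), pkg_at(p2,whs1), pkg_at(p5,whs1), truck_at(t1,whs1)}

== RESULT ==
["in(p3,t1)", "pkg_at(p2,whs1)", "pkg_at(p5,whs1)", "truck_at(t1,whs1)"]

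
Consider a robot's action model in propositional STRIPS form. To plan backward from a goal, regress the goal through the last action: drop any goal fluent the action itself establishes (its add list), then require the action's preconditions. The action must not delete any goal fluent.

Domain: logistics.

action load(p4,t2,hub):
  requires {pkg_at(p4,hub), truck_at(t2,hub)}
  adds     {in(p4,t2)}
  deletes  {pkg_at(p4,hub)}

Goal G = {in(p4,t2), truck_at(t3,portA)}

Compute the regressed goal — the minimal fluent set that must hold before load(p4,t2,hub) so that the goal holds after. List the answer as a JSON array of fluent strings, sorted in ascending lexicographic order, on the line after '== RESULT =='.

Compute (G \ add) ∪ pre:
  G ∩ del = {}  (empty — regression defined)
  G \ add = {in(p4,t2), truck_at(t3,portA)} \ {in(p4,t2)} = {truck_at(t3,portA)}
  ∪ pre   = {truck_at(t3,portA)} ∪ {pkg_at(p4,hub), truck_at(t2,hub)}
          = {pkg_at(p4,hub), truck_at(t2,hub), truck_at(t3,portA)}

== RESULT ==
["pkg_at(p4,hub)", "truck_at(t2,hub)", "truck_at(t3,portA)"]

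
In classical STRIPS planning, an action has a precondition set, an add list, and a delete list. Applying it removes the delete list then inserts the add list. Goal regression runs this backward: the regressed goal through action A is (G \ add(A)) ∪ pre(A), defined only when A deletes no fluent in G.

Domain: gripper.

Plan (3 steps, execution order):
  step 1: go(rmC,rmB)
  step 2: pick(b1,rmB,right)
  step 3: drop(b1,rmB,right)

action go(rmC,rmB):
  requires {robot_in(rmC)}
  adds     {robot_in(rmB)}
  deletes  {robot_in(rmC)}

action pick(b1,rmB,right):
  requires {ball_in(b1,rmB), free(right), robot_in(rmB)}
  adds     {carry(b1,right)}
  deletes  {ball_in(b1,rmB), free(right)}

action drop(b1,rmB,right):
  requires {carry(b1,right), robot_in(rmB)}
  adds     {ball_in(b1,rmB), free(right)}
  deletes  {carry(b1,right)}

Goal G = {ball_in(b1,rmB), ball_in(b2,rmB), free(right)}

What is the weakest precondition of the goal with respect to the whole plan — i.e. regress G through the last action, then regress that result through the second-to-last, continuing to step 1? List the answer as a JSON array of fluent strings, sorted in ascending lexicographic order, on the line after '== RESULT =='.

Work backward from the goal:
  through step 3 (drop(b1,rmB,right)): drop {ball_in(b1,rmB), free(right)}, keep {ball_in(b2,rmB)}, require {carry(b1,right), robot_in(rmB)}
    → {ball_in(b2,rmB), carry(b1,right), robot_in(rmB)}
  through step 2 (pick(b1,rmB,right)): drop {carry(b1,right)}, keep {ball_in(b2,rmB), robot_in(rmB)}, require {ball_in(b1,rmB), free(right), robot_in(rmB)}
    → {ball_in(b1,rmB), ball_in(b2,rmB), free(right), robot_in(rmB)}
  through step 1 (go(rmC,rmB)): drop {robot_in(rmB)}, keep {ball_in(b1,rmB), ball_in(b2,rmB), free(right)}, require {robot_in(rmC)}
    → {ball_in(b1,rmB), ball_in(b2,rmB), free(right), robot_in(rmC)}

== RESULT ==
["ball_in(b1,rmB)", "ball_in(b2,rmB)", "free(right)", "robot_in(rmC)"]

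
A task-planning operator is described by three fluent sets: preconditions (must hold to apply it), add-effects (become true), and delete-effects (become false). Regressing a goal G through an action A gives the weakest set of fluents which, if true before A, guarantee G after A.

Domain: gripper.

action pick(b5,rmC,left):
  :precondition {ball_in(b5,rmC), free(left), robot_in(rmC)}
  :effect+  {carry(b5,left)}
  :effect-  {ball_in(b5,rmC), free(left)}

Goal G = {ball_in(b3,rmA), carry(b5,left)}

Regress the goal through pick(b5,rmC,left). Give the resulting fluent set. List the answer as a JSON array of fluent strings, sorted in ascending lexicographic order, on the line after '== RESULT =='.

Regress:
  G ∩ del = {}  (empty — regression defined)
  G \ add = {ball_in(b3,rmA), carry(b5,left)} \ {carry(b5,left)} = {ball_in(b3,rmA)}
  ∪ pre   = {ball_in(b3,rmA)} ∪ {ball_in(b5,rmC), free(left), robot_in(rmC)}
          = {ball_in(b3,rmA), ball_in(b5,rmC), free(left), robot_in(rmC)}

== RESULT ==
["ball_in(b3,rmA)", "ball_in(b5,rmC)", "free(left)", "robot_in(rmC)"]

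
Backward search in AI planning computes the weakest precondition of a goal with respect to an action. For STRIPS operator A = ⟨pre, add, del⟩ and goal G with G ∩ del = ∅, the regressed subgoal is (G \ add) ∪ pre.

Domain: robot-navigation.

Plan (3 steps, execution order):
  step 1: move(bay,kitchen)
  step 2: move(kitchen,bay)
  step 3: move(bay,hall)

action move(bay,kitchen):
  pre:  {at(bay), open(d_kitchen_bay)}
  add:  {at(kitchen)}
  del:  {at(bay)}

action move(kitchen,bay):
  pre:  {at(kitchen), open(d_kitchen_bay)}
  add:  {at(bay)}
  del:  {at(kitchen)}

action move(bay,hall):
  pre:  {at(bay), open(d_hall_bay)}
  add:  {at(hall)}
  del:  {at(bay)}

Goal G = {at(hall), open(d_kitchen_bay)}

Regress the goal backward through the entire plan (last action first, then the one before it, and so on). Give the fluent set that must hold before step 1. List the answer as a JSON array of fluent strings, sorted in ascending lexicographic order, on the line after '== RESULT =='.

Regress step by step:
  through step 3 (move(bay,hall)): drop {at(hall)}, keep {open(d_kitchen_bay)}, require {at(bay), open(d_hall_bay)}
    → {at(bay), open(d_hall_bay), open(d_kitchen_bay)}
  through step 2 (move(kitchen,bay)): drop {at(bay)}, keep {open(d_hall_bay), open(d_kitchen_bay)}, require {at(kitchen), open(d_kitchen_bay)}
    → {at(kitchen), open(d_hall_bay), open(d_kitchen_bay)}
  through step 1 (move(bay,kitchen)): drop {at(kitchen)}, keep {open(d_hall_bay), open(d_kitchen_bay)}, require {at(bay), open(d_kitchen_bay)}
    → {at(bay), open(d_hall_bay), open(d_kitchen_bay)}

== RESULT ==
["at(bay)", "open(d_hall_bay)", "open(d_kitchen_bay)"]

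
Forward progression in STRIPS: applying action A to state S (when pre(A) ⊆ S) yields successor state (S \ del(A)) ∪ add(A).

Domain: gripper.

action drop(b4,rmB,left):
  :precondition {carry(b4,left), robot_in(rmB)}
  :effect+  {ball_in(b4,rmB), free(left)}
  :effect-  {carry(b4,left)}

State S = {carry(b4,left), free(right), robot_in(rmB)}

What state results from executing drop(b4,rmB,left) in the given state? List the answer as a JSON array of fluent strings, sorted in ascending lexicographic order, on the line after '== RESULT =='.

Compute (S \ del) ∪ add:
  pre ⊆ S: {carry(b4,left), robot_in(rmB)} ⊆ S  — applicable
  S \ del = {free(right), robot_in(rmB)}
  ∪ add   = {ball_in(b4,rmB), free(left), free(right), robot_in(rmB)}

== RESULT ==
["ball_in(b4,rmB)", "free(left)", "free(right)", "robot_in(rmB)"]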